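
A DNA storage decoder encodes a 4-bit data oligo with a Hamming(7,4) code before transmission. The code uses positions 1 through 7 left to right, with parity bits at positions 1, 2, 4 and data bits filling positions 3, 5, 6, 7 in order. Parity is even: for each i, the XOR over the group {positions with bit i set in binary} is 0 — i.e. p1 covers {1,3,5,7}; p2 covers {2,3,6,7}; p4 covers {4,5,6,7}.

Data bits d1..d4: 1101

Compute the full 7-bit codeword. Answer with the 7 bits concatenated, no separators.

Place data at non-parity positions: p1 p2 1 p4 1 0 1
p1 (pos 1,3,5,7): XOR of data positions = 1⊕1⊕1 = 1
p2 (pos 2,3,6,7): XOR of data positions = 1⊕0⊕1 = 0
p4 (pos 4,5,6,7): XOR of data positions = 1⊕0⊕1 = 0
Codeword: 1010101

1010101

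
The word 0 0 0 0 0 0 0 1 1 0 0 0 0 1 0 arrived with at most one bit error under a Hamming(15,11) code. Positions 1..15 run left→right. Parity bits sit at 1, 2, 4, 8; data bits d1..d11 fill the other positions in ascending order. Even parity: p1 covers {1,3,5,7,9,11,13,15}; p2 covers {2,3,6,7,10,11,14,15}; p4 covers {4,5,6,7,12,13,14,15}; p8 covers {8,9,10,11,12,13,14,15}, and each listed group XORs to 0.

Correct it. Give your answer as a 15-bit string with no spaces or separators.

s1 (pos 1,3,5,7,9,11,13,15): 0⊕0⊕0⊕0⊕1⊕0⊕0⊕0 = 1
s2 (pos 2,3,6,7,10,11,14,15): 0⊕0⊕0⊕0⊕0⊕0⊕1⊕0 = 1
s4 (pos 4,5,6,7,12,13,14,15): 0⊕0⊕0⊕0⊕0⊕0⊕1⊕0 = 1
s8 (pos 8,9,10,11,12,13,14,15): 1⊕1⊕0⊕0⊕0⊕0⊕1⊕0 = 1
Syndrome s8…s1 = 1111 → error at position 15.
Flip position 15: 000000011000010 → 000000011000011

000000011000011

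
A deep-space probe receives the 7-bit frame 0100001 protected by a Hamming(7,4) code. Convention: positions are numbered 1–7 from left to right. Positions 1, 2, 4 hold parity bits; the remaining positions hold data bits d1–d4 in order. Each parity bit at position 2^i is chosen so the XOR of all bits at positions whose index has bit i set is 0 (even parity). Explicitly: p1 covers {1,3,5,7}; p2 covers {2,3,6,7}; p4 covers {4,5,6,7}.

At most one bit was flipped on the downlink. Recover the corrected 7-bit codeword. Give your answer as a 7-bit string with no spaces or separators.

s1 (pos 1,3,5,7): 0⊕0⊕0⊕1 = 1
s2 (pos 2,3,6,7): 1⊕0⊕0⊕1 = 0
s4 (pos 4,5,6,7): 0⊕0⊕0⊕1 = 1
Syndrome s4…s1 = 101 → error at position 5.
Flip position 5: 0100001 → 0100101

0100101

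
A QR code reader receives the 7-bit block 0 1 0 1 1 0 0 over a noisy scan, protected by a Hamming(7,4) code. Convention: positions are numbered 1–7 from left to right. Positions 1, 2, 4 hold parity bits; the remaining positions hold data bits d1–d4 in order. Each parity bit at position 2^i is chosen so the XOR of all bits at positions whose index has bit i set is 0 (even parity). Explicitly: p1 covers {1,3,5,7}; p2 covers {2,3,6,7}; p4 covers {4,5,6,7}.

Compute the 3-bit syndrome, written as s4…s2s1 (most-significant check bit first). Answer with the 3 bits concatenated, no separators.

s1 (pos 1,3,5,7): 0⊕0⊕1⊕0 = 1
s2 (pos 2,3,6,7): 1⊕0⊕0⊕0 = 1
s4 (pos 4,5,6,7): 1⊕1⊕0⊕0 = 0
Syndrome s4…s1 = 011 → error at position 3.

011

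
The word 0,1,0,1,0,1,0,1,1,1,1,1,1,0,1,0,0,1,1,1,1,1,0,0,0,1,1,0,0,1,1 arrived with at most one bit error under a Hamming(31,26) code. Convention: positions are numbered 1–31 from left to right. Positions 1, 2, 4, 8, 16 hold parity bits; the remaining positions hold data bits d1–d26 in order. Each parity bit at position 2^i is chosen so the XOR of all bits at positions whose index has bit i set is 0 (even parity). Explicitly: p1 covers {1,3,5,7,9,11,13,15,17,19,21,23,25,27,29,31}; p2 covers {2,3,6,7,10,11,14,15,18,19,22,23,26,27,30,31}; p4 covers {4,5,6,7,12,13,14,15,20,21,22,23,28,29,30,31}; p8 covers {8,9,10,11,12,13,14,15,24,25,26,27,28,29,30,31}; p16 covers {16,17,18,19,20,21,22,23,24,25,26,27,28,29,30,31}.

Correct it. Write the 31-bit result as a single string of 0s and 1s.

s1 (pos 1,3,5,7,9,11,13,15,17,19,21,23,25,27,29,31): 0⊕0⊕0⊕0⊕1⊕1⊕1⊕1⊕0⊕1⊕1⊕0⊕0⊕1⊕0⊕1 = 0
s2 (pos 2,3,6,7,10,11,14,15,18,19,22,23,26,27,30,31): 1⊕0⊕1⊕0⊕1⊕1⊕0⊕1⊕1⊕1⊕1⊕0⊕1⊕1⊕1⊕1 = 0
s4 (pos 4,5,6,7,12,13,14,15,20,21,22,23,28,29,30,31): 1⊕0⊕1⊕0⊕1⊕1⊕0⊕1⊕1⊕1⊕1⊕0⊕0⊕0⊕1⊕1 = 0
s8 (pos 8,9,10,11,12,13,14,15,24,25,26,27,28,29,30,31): 1⊕1⊕1⊕1⊕1⊕1⊕0⊕1⊕0⊕0⊕1⊕1⊕0⊕0⊕1⊕1 = 1
s16 (pos 16,17,18,19,20,21,22,23,24,25,26,27,28,29,30,31): 0⊕0⊕1⊕1⊕1⊕1⊕1⊕0⊕0⊕0⊕1⊕1⊕0⊕0⊕1⊕1 = 1
Syndrome s16…s1 = 11000 → error at position 24.
Flip position 24: 0101010111111010011111000110011 → 0101010111111010011111010110011

0101010111111010011111010110011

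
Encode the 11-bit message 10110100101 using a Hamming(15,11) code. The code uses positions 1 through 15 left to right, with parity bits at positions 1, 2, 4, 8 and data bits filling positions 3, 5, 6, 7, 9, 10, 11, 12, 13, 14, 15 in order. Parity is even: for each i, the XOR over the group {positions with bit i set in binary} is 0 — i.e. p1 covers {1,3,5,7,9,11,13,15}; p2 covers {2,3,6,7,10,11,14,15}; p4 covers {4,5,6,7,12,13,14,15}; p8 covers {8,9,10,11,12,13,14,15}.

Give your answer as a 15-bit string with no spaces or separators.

Place data at non-parity positions: p1 p2 1 p4 0 1 1 p8 0 1 0 0 1 0 1
p1 (pos 1,3,5,7,9,11,13,15): XOR of data positions = 1⊕0⊕1⊕0⊕0⊕1⊕1 = 0
p2 (pos 2,3,6,7,10,11,14,15): XOR of data positions = 1⊕1⊕1⊕1⊕0⊕0⊕1 = 1
p4 (pos 4,5,6,7,12,13,14,15): XOR of data positions = 0⊕1⊕1⊕0⊕1⊕0⊕1 = 0
p8 (pos 8,9,10,11,12,13,14,15): XOR of data positions = 0⊕1⊕0⊕0⊕1⊕0⊕1 = 1
Codeword: 011001110100101

011001110100101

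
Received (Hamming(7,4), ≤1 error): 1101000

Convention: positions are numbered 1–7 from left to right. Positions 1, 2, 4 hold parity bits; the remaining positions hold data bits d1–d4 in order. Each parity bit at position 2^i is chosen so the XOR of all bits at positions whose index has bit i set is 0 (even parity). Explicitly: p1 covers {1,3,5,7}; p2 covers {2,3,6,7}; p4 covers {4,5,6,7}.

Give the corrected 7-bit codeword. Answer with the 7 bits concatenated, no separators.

s1 (pos 1,3,5,7): 1⊕0⊕0⊕0 = 1
s2 (pos 2,3,6,7): 1⊕0⊕0⊕0 = 1
s4 (pos 4,5,6,7): 1⊕0⊕0⊕0 = 1
Syndrome s4…s1 = 111 → error at position 7.
Flip position 7: 1101000 → 1101001

1101001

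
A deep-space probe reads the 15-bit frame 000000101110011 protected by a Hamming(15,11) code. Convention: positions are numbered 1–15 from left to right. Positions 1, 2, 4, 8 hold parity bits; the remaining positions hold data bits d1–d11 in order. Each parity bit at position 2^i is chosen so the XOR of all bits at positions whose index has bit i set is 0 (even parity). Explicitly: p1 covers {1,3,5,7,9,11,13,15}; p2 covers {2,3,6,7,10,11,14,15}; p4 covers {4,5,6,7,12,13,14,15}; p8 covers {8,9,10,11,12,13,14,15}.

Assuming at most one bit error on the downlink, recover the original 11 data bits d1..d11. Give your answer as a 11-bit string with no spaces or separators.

00011110001

s1 (pos 1,3,5,7,9,11,13,15): 0⊕0⊕0⊕1⊕1⊕1⊕0⊕1 = 0
s2 (pos 2,3,6,7,10,11,14,15): 0⊕0⊕0⊕1⊕1⊕1⊕1⊕1 = 1
s4 (pos 4,5,6,7,12,13,14,15): 0⊕0⊕0⊕1⊕0⊕0⊕1⊕1 = 1
s8 (pos 8,9,10,11,12,13,14,15): 0⊕1⊕1⊕1⊕0⊕0⊕1⊕1 = 1
Syndrome s8…s1 = 1110 → error at position 14.
Flip position 14: 000000101110011 → 000000101110001
Read data bits from positions 3,5,6,7,9,10,11,12,13,14,15: 00011110001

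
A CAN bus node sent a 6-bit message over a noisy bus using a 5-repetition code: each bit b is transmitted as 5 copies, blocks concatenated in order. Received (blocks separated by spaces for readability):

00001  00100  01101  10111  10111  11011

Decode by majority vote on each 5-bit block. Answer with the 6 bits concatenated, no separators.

Block 1 (00001): 1 one → 0
Block 2 (00100): 1 one → 0
Block 3 (01101): 3 ones → 1
Block 4 (10111): 4 ones → 1
Block 5 (10111): 4 ones → 1
Block 6 (11011): 4 ones → 1

001111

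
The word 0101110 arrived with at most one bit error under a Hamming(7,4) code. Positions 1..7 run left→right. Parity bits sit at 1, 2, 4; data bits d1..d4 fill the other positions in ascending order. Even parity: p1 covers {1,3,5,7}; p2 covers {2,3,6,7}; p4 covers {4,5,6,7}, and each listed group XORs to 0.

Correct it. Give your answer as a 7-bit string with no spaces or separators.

s1 (pos 1,3,5,7): 0⊕0⊕1⊕0 = 1
s2 (pos 2,3,6,7): 1⊕0⊕1⊕0 = 0
s4 (pos 4,5,6,7): 1⊕1⊕1⊕0 = 1
Syndrome s4…s1 = 101 → error at position 5.
Flip position 5: 0101110 → 0101010

0101010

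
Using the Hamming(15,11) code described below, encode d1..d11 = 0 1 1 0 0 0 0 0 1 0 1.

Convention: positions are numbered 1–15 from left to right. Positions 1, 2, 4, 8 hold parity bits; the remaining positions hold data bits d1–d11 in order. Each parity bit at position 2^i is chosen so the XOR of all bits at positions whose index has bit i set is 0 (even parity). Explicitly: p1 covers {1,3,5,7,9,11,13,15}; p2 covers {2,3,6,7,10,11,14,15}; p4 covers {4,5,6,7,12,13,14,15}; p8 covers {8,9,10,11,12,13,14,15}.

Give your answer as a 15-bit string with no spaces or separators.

Place data at non-parity positions: p1 p2 0 p4 1 1 0 p8 0 0 0 0 1 0 1
p1 (pos 1,3,5,7,9,11,13,15): XOR of data positions = 0⊕1⊕0⊕0⊕0⊕1⊕1 = 1
p2 (pos 2,3,6,7,10,11,14,15): XOR of data positions = 0⊕1⊕0⊕0⊕0⊕0⊕1 = 0
p4 (pos 4,5,6,7,12,13,14,15): XOR of data positions = 1⊕1⊕0⊕0⊕1⊕0⊕1 = 0
p8 (pos 8,9,10,11,12,13,14,15): XOR of data positions = 0⊕0⊕0⊕0⊕1⊕0⊕1 = 0
Codeword: 100011000000101

100011000000101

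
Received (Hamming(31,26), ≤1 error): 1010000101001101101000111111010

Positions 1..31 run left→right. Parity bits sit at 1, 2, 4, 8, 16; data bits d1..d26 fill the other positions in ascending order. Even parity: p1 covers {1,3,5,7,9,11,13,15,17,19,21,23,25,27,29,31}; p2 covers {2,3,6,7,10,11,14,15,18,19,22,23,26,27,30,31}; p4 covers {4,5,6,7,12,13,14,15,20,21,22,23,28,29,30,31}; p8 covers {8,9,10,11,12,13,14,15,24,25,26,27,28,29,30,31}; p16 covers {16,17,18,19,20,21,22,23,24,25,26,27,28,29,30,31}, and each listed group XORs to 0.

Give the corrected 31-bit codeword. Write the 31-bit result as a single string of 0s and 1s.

s1 (pos 1,3,5,7,9,11,13,15,17,19,21,23,25,27,29,31): 1⊕1⊕0⊕0⊕0⊕0⊕1⊕0⊕1⊕1⊕0⊕1⊕1⊕1⊕0⊕0 = 0
s2 (pos 2,3,6,7,10,11,14,15,18,19,22,23,26,27,30,31): 0⊕1⊕0⊕0⊕1⊕0⊕1⊕0⊕0⊕1⊕0⊕1⊕1⊕1⊕1⊕0 = 0
s4 (pos 4,5,6,7,12,13,14,15,20,21,22,23,28,29,30,31): 0⊕0⊕0⊕0⊕0⊕1⊕1⊕0⊕0⊕0⊕0⊕1⊕1⊕0⊕1⊕0 = 1
s8 (pos 8,9,10,11,12,13,14,15,24,25,26,27,28,29,30,31): 1⊕0⊕1⊕0⊕0⊕1⊕1⊕0⊕1⊕1⊕1⊕1⊕1⊕0⊕1⊕0 = 0
s16 (pos 16,17,18,19,20,21,22,23,24,25,26,27,28,29,30,31): 1⊕1⊕0⊕1⊕0⊕0⊕0⊕1⊕1⊕1⊕1⊕1⊕1⊕0⊕1⊕0 = 0
Syndrome s16…s1 = 00100 → error at position 4.
Flip position 4: 1010000101001101101000111111010 → 1011000101001101101000111111010

1011000101001101101000111111010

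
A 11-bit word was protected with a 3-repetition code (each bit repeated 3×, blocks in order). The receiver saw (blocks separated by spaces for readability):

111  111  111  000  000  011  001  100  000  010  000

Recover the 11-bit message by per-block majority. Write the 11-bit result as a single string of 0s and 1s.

Block 1 (111): 3 ones → 1
Block 2 (111): 3 ones → 1
Block 3 (111): 3 ones → 1
Block 4 (000): 0 ones → 0
Block 5 (000): 0 ones → 0
Block 6 (011): 2 ones → 1
Block 7 (001): 1 one → 0
Block 8 (100): 1 one → 0
Block 9 (000): 0 ones → 0
Block 10 (010): 1 one → 0
Block 11 (000): 0 ones → 0

11100100000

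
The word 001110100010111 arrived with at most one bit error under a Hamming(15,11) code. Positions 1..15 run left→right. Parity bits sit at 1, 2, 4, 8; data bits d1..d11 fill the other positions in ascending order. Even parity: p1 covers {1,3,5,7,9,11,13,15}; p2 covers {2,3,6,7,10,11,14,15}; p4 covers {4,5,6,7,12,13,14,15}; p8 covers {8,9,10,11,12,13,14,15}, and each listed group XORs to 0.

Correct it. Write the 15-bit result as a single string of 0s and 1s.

011110100010111

s1 (pos 1,3,5,7,9,11,13,15): 0⊕1⊕1⊕1⊕0⊕1⊕1⊕1 = 0
s2 (pos 2,3,6,7,10,11,14,15): 0⊕1⊕0⊕1⊕0⊕1⊕1⊕1 = 1
s4 (pos 4,5,6,7,12,13,14,15): 1⊕1⊕0⊕1⊕0⊕1⊕1⊕1 = 0
s8 (pos 8,9,10,11,12,13,14,15): 0⊕0⊕0⊕1⊕0⊕1⊕1⊕1 = 0
Syndrome s8…s1 = 0010 → error at position 2.
Flip position 2: 001110100010111 → 011110100010111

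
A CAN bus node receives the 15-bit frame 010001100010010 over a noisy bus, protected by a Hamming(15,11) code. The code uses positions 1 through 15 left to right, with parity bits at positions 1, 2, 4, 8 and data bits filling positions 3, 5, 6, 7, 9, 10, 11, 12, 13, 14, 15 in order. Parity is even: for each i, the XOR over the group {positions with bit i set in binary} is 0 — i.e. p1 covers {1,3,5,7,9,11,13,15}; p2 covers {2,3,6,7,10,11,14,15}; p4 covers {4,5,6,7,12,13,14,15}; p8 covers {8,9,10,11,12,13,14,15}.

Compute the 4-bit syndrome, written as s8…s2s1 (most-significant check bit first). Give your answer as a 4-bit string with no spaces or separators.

0110

s1 (pos 1,3,5,7,9,11,13,15): 0⊕0⊕0⊕1⊕0⊕1⊕0⊕0 = 0
s2 (pos 2,3,6,7,10,11,14,15): 1⊕0⊕1⊕1⊕0⊕1⊕1⊕0 = 1
s4 (pos 4,5,6,7,12,13,14,15): 0⊕0⊕1⊕1⊕0⊕0⊕1⊕0 = 1
s8 (pos 8,9,10,11,12,13,14,15): 0⊕0⊕0⊕1⊕0⊕0⊕1⊕0 = 0
Syndrome s8…s1 = 0110 → error at position 6.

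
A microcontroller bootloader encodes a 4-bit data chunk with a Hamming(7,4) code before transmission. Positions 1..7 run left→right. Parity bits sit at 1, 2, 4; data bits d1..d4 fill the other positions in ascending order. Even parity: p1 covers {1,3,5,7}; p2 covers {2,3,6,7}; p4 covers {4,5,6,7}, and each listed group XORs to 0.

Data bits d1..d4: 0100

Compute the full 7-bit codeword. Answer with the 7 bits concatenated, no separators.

Place data at non-parity positions: p1 p2 0 p4 1 0 0
p1 (pos 1,3,5,7): XOR of data positions = 0⊕1⊕0 = 1
p2 (pos 2,3,6,7): XOR of data positions = 0⊕0⊕0 = 0
p4 (pos 4,5,6,7): XOR of data positions = 1⊕0⊕0 = 1
Codeword: 1001100

1001100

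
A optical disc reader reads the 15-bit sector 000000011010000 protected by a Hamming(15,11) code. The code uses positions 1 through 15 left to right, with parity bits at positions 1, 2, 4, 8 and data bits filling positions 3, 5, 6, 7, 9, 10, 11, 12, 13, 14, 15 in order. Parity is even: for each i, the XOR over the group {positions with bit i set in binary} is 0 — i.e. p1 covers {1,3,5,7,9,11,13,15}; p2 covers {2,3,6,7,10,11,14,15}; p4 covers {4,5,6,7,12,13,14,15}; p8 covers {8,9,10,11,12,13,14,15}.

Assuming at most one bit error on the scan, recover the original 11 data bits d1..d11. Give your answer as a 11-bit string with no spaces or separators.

00001110000

s1 (pos 1,3,5,7,9,11,13,15): 0⊕0⊕0⊕0⊕1⊕1⊕0⊕0 = 0
s2 (pos 2,3,6,7,10,11,14,15): 0⊕0⊕0⊕0⊕0⊕1⊕0⊕0 = 1
s4 (pos 4,5,6,7,12,13,14,15): 0⊕0⊕0⊕0⊕0⊕0⊕0⊕0 = 0
s8 (pos 8,9,10,11,12,13,14,15): 1⊕1⊕0⊕1⊕0⊕0⊕0⊕0 = 1
Syndrome s8…s1 = 1010 → error at position 10.
Flip position 10: 000000011010000 → 000000011110000
Read data bits from positions 3,5,6,7,9,10,11,12,13,14,15: 00001110000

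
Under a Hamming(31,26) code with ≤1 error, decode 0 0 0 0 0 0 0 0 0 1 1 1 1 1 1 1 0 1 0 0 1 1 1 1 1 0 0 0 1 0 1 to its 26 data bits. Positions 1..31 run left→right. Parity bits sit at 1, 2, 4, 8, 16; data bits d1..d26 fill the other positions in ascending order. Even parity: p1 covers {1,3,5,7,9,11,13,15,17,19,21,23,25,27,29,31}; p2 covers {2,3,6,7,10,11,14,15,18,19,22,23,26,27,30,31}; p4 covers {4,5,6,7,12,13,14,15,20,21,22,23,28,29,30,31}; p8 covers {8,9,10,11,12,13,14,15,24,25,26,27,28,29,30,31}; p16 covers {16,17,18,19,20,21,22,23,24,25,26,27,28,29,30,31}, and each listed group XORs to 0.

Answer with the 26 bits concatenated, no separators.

s1 (pos 1,3,5,7,9,11,13,15,17,19,21,23,25,27,29,31): 0⊕0⊕0⊕0⊕0⊕1⊕1⊕1⊕0⊕0⊕1⊕1⊕1⊕0⊕1⊕1 = 0
s2 (pos 2,3,6,7,10,11,14,15,18,19,22,23,26,27,30,31): 0⊕0⊕0⊕0⊕1⊕1⊕1⊕1⊕1⊕0⊕1⊕1⊕0⊕0⊕0⊕1 = 0
s4 (pos 4,5,6,7,12,13,14,15,20,21,22,23,28,29,30,31): 0⊕0⊕0⊕0⊕1⊕1⊕1⊕1⊕0⊕1⊕1⊕1⊕0⊕1⊕0⊕1 = 1
s8 (pos 8,9,10,11,12,13,14,15,24,25,26,27,28,29,30,31): 0⊕0⊕1⊕1⊕1⊕1⊕1⊕1⊕1⊕1⊕0⊕0⊕0⊕1⊕0⊕1 = 0
s16 (pos 16,17,18,19,20,21,22,23,24,25,26,27,28,29,30,31): 1⊕0⊕1⊕0⊕0⊕1⊕1⊕1⊕1⊕1⊕0⊕0⊕0⊕1⊕0⊕1 = 1
Syndrome s16…s1 = 10100 → error at position 20.
Flip position 20: 0000000001111111010011111000101 → 0000000001111111010111111000101
Read data bits from positions 3,5,6,7,9,10,11,12,13,14,15,17,18,19,20,21,22,23,24,25,26,27,28,29,30,31: 00000111111010111111000101

00000111111010111111000101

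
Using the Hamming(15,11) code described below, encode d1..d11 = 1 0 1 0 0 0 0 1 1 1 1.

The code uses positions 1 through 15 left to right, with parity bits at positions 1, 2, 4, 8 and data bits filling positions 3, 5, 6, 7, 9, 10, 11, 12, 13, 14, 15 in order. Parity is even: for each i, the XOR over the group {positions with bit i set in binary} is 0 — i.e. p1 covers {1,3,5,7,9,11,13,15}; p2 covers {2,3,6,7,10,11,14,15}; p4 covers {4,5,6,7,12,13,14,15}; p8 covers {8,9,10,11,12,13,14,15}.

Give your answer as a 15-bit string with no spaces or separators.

101101000001111

Place data at non-parity positions: p1 p2 1 p4 0 1 0 p8 0 0 0 1 1 1 1
p1 (pos 1,3,5,7,9,11,13,15): XOR of data positions = 1⊕0⊕0⊕0⊕0⊕1⊕1 = 1
p2 (pos 2,3,6,7,10,11,14,15): XOR of data positions = 1⊕1⊕0⊕0⊕0⊕1⊕1 = 0
p4 (pos 4,5,6,7,12,13,14,15): XOR of data positions = 0⊕1⊕0⊕1⊕1⊕1⊕1 = 1
p8 (pos 8,9,10,11,12,13,14,15): XOR of data positions = 0⊕0⊕0⊕1⊕1⊕1⊕1 = 0
Codeword: 101101000001111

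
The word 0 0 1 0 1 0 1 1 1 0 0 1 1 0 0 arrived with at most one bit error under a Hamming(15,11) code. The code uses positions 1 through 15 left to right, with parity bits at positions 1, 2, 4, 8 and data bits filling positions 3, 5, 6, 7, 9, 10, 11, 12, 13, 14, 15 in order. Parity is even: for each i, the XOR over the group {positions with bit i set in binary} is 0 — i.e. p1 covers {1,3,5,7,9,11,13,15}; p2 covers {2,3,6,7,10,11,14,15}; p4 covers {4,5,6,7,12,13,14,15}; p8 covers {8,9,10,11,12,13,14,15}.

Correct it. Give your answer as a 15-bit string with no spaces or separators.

s1 (pos 1,3,5,7,9,11,13,15): 0⊕1⊕1⊕1⊕1⊕0⊕1⊕0 = 1
s2 (pos 2,3,6,7,10,11,14,15): 0⊕1⊕0⊕1⊕0⊕0⊕0⊕0 = 0
s4 (pos 4,5,6,7,12,13,14,15): 0⊕1⊕0⊕1⊕1⊕1⊕0⊕0 = 0
s8 (pos 8,9,10,11,12,13,14,15): 1⊕1⊕0⊕0⊕1⊕1⊕0⊕0 = 0
Syndrome s8…s1 = 0001 → error at position 1.
Flip position 1: 001010111001100 → 101010111001100

101010111001100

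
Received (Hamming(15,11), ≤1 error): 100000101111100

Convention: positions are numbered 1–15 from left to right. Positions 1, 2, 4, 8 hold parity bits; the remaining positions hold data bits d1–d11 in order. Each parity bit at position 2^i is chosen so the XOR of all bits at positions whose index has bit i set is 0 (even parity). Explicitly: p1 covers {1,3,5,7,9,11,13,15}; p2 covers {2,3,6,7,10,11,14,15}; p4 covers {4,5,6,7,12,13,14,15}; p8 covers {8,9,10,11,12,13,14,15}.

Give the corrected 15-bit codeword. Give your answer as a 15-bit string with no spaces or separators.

100000101111101

s1 (pos 1,3,5,7,9,11,13,15): 1⊕0⊕0⊕1⊕1⊕1⊕1⊕0 = 1
s2 (pos 2,3,6,7,10,11,14,15): 0⊕0⊕0⊕1⊕1⊕1⊕0⊕0 = 1
s4 (pos 4,5,6,7,12,13,14,15): 0⊕0⊕0⊕1⊕1⊕1⊕0⊕0 = 1
s8 (pos 8,9,10,11,12,13,14,15): 0⊕1⊕1⊕1⊕1⊕1⊕0⊕0 = 1
Syndrome s8…s1 = 1111 → error at position 15.
Flip position 15: 100000101111100 → 100000101111101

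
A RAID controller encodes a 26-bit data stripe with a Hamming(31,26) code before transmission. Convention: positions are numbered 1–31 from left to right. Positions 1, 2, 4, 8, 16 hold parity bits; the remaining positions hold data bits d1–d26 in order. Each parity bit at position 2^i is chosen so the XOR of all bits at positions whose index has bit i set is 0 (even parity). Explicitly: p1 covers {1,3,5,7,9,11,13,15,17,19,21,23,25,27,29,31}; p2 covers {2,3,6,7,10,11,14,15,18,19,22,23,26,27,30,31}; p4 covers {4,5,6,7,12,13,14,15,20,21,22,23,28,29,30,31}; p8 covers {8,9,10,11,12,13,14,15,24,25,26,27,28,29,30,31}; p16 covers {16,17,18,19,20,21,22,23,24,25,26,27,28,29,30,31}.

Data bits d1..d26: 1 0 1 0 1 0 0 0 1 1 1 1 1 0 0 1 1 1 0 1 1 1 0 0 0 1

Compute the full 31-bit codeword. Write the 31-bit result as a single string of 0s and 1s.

Place data at non-parity positions: p1 p2 1 p4 0 1 0 p8 1 0 0 0 1 1 1 p16 1 1 0 0 1 1 1 0 1 1 1 0 0 0 1
p1 (pos 1,3,5,7,9,11,13,15,17,19,21,23,25,27,29,31): XOR of data positions = 1⊕0⊕0⊕1⊕0⊕1⊕1⊕1⊕0⊕1⊕1⊕1⊕1⊕0⊕1 = 0
p2 (pos 2,3,6,7,10,11,14,15,18,19,22,23,26,27,30,31): XOR of data positions = 1⊕1⊕0⊕0⊕0⊕1⊕1⊕1⊕0⊕1⊕1⊕1⊕1⊕0⊕1 = 0
p4 (pos 4,5,6,7,12,13,14,15,20,21,22,23,28,29,30,31): XOR of data positions = 0⊕1⊕0⊕0⊕1⊕1⊕1⊕0⊕1⊕1⊕1⊕0⊕0⊕0⊕1 = 0
p8 (pos 8,9,10,11,12,13,14,15,24,25,26,27,28,29,30,31): XOR of data positions = 1⊕0⊕0⊕0⊕1⊕1⊕1⊕0⊕1⊕1⊕1⊕0⊕0⊕0⊕1 = 0
p16 (pos 16,17,18,19,20,21,22,23,24,25,26,27,28,29,30,31): XOR of data positions = 1⊕1⊕0⊕0⊕1⊕1⊕1⊕0⊕1⊕1⊕1⊕0⊕0⊕0⊕1 = 1
Codeword: 0010010010001111110011101110001

0010010010001111110011101110001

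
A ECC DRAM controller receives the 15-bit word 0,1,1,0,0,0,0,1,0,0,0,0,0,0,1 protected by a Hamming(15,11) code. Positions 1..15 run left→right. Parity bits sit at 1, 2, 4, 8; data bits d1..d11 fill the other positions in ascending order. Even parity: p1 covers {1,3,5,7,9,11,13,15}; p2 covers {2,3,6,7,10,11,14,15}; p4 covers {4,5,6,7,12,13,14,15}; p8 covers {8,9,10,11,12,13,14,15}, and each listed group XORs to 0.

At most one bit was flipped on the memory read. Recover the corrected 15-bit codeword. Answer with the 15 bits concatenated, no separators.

011001010000001

s1 (pos 1,3,5,7,9,11,13,15): 0⊕1⊕0⊕0⊕0⊕0⊕0⊕1 = 0
s2 (pos 2,3,6,7,10,11,14,15): 1⊕1⊕0⊕0⊕0⊕0⊕0⊕1 = 1
s4 (pos 4,5,6,7,12,13,14,15): 0⊕0⊕0⊕0⊕0⊕0⊕0⊕1 = 1
s8 (pos 8,9,10,11,12,13,14,15): 1⊕0⊕0⊕0⊕0⊕0⊕0⊕1 = 0
Syndrome s8…s1 = 0110 → error at position 6.
Flip position 6: 011000010000001 → 011001010000001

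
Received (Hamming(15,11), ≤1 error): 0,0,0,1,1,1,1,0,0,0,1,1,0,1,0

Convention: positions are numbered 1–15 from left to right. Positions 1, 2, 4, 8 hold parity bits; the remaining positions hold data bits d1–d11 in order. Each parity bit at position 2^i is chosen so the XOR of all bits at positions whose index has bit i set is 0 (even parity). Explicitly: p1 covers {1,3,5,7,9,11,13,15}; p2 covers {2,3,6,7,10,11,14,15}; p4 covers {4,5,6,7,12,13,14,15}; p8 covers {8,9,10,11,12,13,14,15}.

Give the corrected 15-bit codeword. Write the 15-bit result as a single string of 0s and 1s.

000111101011010

s1 (pos 1,3,5,7,9,11,13,15): 0⊕0⊕1⊕1⊕0⊕1⊕0⊕0 = 1
s2 (pos 2,3,6,7,10,11,14,15): 0⊕0⊕1⊕1⊕0⊕1⊕1⊕0 = 0
s4 (pos 4,5,6,7,12,13,14,15): 1⊕1⊕1⊕1⊕1⊕0⊕1⊕0 = 0
s8 (pos 8,9,10,11,12,13,14,15): 0⊕0⊕0⊕1⊕1⊕0⊕1⊕0 = 1
Syndrome s8…s1 = 1001 → error at position 9.
Flip position 9: 000111100011010 → 000111101011010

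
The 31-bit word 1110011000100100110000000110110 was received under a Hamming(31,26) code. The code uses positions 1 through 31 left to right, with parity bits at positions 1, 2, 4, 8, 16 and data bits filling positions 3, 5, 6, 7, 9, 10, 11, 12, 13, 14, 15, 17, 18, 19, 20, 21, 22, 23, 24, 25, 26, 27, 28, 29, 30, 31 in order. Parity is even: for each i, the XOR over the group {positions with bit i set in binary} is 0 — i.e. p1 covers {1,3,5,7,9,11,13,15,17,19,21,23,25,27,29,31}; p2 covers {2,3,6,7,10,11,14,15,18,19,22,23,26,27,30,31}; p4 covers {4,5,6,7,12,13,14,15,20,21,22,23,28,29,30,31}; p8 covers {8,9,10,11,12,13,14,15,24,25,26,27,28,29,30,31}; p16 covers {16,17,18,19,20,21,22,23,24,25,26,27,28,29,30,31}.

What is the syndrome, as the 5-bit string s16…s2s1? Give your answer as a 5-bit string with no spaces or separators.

s1 (pos 1,3,5,7,9,11,13,15,17,19,21,23,25,27,29,31): 1⊕1⊕0⊕1⊕0⊕1⊕0⊕0⊕1⊕0⊕0⊕0⊕0⊕1⊕1⊕0 = 1
s2 (pos 2,3,6,7,10,11,14,15,18,19,22,23,26,27,30,31): 1⊕1⊕1⊕1⊕0⊕1⊕1⊕0⊕1⊕0⊕0⊕0⊕1⊕1⊕1⊕0 = 0
s4 (pos 4,5,6,7,12,13,14,15,20,21,22,23,28,29,30,31): 0⊕0⊕1⊕1⊕0⊕0⊕1⊕0⊕0⊕0⊕0⊕0⊕0⊕1⊕1⊕0 = 1
s8 (pos 8,9,10,11,12,13,14,15,24,25,26,27,28,29,30,31): 0⊕0⊕0⊕1⊕0⊕0⊕1⊕0⊕0⊕0⊕1⊕1⊕0⊕1⊕1⊕0 = 0
s16 (pos 16,17,18,19,20,21,22,23,24,25,26,27,28,29,30,31): 0⊕1⊕1⊕0⊕0⊕0⊕0⊕0⊕0⊕0⊕1⊕1⊕0⊕1⊕1⊕0 = 0
Syndrome s16…s1 = 00101 → error at position 5.

00101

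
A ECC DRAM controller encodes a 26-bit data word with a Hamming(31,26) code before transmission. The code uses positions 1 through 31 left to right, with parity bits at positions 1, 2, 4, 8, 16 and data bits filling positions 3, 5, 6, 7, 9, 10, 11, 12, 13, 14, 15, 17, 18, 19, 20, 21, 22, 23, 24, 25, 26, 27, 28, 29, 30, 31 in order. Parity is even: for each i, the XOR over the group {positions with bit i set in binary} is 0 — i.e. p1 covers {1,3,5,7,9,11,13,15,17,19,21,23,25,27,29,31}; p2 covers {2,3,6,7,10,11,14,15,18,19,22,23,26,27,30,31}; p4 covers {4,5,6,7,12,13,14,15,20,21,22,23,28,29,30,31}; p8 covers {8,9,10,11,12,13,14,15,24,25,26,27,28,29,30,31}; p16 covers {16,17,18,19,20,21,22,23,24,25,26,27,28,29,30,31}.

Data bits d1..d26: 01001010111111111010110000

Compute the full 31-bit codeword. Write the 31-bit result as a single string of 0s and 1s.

1001100010101111111111010110000

Place data at non-parity positions: p1 p2 0 p4 1 0 0 p8 1 0 1 0 1 1 1 p16 1 1 1 1 1 1 0 1 0 1 1 0 0 0 0
p1 (pos 1,3,5,7,9,11,13,15,17,19,21,23,25,27,29,31): XOR of data positions = 0⊕1⊕0⊕1⊕1⊕1⊕1⊕1⊕1⊕1⊕0⊕0⊕1⊕0⊕0 = 1
p2 (pos 2,3,6,7,10,11,14,15,18,19,22,23,26,27,30,31): XOR of data positions = 0⊕0⊕0⊕0⊕1⊕1⊕1⊕1⊕1⊕1⊕0⊕1⊕1⊕0⊕0 = 0
p4 (pos 4,5,6,7,12,13,14,15,20,21,22,23,28,29,30,31): XOR of data positions = 1⊕0⊕0⊕0⊕1⊕1⊕1⊕1⊕1⊕1⊕0⊕0⊕0⊕0⊕0 = 1
p8 (pos 8,9,10,11,12,13,14,15,24,25,26,27,28,29,30,31): XOR of data positions = 1⊕0⊕1⊕0⊕1⊕1⊕1⊕1⊕0⊕1⊕1⊕0⊕0⊕0⊕0 = 0
p16 (pos 16,17,18,19,20,21,22,23,24,25,26,27,28,29,30,31): XOR of data positions = 1⊕1⊕1⊕1⊕1⊕1⊕0⊕1⊕0⊕1⊕1⊕0⊕0⊕0⊕0 = 1
Codeword: 1001100010101111111111010110000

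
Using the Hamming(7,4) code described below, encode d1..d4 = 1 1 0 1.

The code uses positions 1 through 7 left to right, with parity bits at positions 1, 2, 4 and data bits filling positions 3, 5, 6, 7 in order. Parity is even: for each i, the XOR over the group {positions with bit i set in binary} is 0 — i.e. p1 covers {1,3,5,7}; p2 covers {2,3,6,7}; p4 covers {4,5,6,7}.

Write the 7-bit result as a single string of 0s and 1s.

Place data at non-parity positions: p1 p2 1 p4 1 0 1
p1 (pos 1,3,5,7): XOR of data positions = 1⊕1⊕1 = 1
p2 (pos 2,3,6,7): XOR of data positions = 1⊕0⊕1 = 0
p4 (pos 4,5,6,7): XOR of data positions = 1⊕0⊕1 = 0
Codeword: 1010101

1010101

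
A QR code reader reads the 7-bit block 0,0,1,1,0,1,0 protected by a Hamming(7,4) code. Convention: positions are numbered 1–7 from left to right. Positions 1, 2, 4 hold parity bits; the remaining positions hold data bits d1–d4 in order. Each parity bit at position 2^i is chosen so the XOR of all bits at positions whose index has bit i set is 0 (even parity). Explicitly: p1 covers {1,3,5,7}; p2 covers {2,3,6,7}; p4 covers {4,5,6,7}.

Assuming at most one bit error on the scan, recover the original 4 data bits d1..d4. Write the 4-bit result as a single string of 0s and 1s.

s1 (pos 1,3,5,7): 0⊕1⊕0⊕0 = 1
s2 (pos 2,3,6,7): 0⊕1⊕1⊕0 = 0
s4 (pos 4,5,6,7): 1⊕0⊕1⊕0 = 0
Syndrome s4…s1 = 001 → error at position 1.
Flip position 1: 0011010 → 1011010
Read data bits from positions 3,5,6,7: 1010

1010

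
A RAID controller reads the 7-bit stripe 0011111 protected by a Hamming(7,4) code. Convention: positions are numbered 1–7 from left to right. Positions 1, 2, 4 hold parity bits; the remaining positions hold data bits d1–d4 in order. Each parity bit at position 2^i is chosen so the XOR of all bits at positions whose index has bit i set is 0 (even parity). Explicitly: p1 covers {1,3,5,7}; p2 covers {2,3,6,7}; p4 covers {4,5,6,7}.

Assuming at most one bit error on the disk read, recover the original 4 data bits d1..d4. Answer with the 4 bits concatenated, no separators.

s1 (pos 1,3,5,7): 0⊕1⊕1⊕1 = 1
s2 (pos 2,3,6,7): 0⊕1⊕1⊕1 = 1
s4 (pos 4,5,6,7): 1⊕1⊕1⊕1 = 0
Syndrome s4…s1 = 011 → error at position 3.
Flip position 3: 0011111 → 0001111
Read data bits from positions 3,5,6,7: 0111

0111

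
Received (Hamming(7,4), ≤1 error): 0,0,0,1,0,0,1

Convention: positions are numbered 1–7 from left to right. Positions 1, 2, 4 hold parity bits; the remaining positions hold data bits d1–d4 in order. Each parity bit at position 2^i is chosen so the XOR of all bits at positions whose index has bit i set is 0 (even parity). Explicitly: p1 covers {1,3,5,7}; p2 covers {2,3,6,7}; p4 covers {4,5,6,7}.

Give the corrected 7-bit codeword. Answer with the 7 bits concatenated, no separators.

s1 (pos 1,3,5,7): 0⊕0⊕0⊕1 = 1
s2 (pos 2,3,6,7): 0⊕0⊕0⊕1 = 1
s4 (pos 4,5,6,7): 1⊕0⊕0⊕1 = 0
Syndrome s4…s1 = 011 → error at position 3.
Flip position 3: 0001001 → 0011001

0011001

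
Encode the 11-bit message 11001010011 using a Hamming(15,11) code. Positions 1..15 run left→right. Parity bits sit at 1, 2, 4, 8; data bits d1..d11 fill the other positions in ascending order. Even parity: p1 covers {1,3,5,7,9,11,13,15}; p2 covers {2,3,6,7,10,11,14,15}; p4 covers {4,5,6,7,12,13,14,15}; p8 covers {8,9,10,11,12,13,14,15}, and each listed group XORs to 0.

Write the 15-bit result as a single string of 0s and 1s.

Place data at non-parity positions: p1 p2 1 p4 1 0 0 p8 1 0 1 0 0 1 1
p1 (pos 1,3,5,7,9,11,13,15): XOR of data positions = 1⊕1⊕0⊕1⊕1⊕0⊕1 = 1
p2 (pos 2,3,6,7,10,11,14,15): XOR of data positions = 1⊕0⊕0⊕0⊕1⊕1⊕1 = 0
p4 (pos 4,5,6,7,12,13,14,15): XOR of data positions = 1⊕0⊕0⊕0⊕0⊕1⊕1 = 1
p8 (pos 8,9,10,11,12,13,14,15): XOR of data positions = 1⊕0⊕1⊕0⊕0⊕1⊕1 = 0
Codeword: 101110001010011

101110001010011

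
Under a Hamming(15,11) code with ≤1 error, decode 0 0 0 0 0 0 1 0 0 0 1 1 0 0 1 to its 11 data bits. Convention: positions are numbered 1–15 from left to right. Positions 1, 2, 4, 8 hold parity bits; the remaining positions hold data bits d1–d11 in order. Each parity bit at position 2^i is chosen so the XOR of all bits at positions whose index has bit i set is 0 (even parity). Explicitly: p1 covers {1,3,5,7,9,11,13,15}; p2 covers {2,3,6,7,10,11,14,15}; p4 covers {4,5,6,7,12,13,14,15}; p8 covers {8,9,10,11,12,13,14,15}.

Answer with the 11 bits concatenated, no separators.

00010011000

s1 (pos 1,3,5,7,9,11,13,15): 0⊕0⊕0⊕1⊕0⊕1⊕0⊕1 = 1
s2 (pos 2,3,6,7,10,11,14,15): 0⊕0⊕0⊕1⊕0⊕1⊕0⊕1 = 1
s4 (pos 4,5,6,7,12,13,14,15): 0⊕0⊕0⊕1⊕1⊕0⊕0⊕1 = 1
s8 (pos 8,9,10,11,12,13,14,15): 0⊕0⊕0⊕1⊕1⊕0⊕0⊕1 = 1
Syndrome s8…s1 = 1111 → error at position 15.
Flip position 15: 000000100011001 → 000000100011000
Read data bits from positions 3,5,6,7,9,10,11,12,13,14,15: 00010011000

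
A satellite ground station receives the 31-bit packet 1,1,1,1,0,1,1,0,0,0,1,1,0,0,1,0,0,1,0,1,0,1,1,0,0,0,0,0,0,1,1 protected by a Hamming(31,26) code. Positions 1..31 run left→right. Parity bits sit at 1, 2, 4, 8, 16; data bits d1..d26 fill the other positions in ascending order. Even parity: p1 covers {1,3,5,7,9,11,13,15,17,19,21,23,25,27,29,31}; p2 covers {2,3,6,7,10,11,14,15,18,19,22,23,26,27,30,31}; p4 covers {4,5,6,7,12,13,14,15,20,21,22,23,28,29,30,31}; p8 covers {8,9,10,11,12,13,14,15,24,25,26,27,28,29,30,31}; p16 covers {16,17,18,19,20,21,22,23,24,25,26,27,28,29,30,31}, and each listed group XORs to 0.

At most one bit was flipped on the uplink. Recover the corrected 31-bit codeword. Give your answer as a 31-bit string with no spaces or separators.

s1 (pos 1,3,5,7,9,11,13,15,17,19,21,23,25,27,29,31): 1⊕1⊕0⊕1⊕0⊕1⊕0⊕1⊕0⊕0⊕0⊕1⊕0⊕0⊕0⊕1 = 1
s2 (pos 2,3,6,7,10,11,14,15,18,19,22,23,26,27,30,31): 1⊕1⊕1⊕1⊕0⊕1⊕0⊕1⊕1⊕0⊕1⊕1⊕0⊕0⊕1⊕1 = 1
s4 (pos 4,5,6,7,12,13,14,15,20,21,22,23,28,29,30,31): 1⊕0⊕1⊕1⊕1⊕0⊕0⊕1⊕1⊕0⊕1⊕1⊕0⊕0⊕1⊕1 = 0
s8 (pos 8,9,10,11,12,13,14,15,24,25,26,27,28,29,30,31): 0⊕0⊕0⊕1⊕1⊕0⊕0⊕1⊕0⊕0⊕0⊕0⊕0⊕0⊕1⊕1 = 1
s16 (pos 16,17,18,19,20,21,22,23,24,25,26,27,28,29,30,31): 0⊕0⊕1⊕0⊕1⊕0⊕1⊕1⊕0⊕0⊕0⊕0⊕0⊕0⊕1⊕1 = 0
Syndrome s16…s1 = 01011 → error at position 11.
Flip position 11: 1111011000110010010101100000011 → 1111011000010010010101100000011

1111011000010010010101100000011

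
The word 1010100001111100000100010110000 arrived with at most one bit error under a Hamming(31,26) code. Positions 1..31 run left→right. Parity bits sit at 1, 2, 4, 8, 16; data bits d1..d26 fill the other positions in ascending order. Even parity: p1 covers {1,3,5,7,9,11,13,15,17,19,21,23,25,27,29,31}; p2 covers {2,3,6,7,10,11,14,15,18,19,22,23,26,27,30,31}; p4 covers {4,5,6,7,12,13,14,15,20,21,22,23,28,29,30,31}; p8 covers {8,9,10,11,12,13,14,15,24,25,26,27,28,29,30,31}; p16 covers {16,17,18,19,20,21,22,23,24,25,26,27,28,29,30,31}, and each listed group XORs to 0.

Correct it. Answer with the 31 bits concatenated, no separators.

s1 (pos 1,3,5,7,9,11,13,15,17,19,21,23,25,27,29,31): 1⊕1⊕1⊕0⊕0⊕1⊕1⊕0⊕0⊕0⊕0⊕0⊕0⊕1⊕0⊕0 = 0
s2 (pos 2,3,6,7,10,11,14,15,18,19,22,23,26,27,30,31): 0⊕1⊕0⊕0⊕1⊕1⊕1⊕0⊕0⊕0⊕0⊕0⊕1⊕1⊕0⊕0 = 0
s4 (pos 4,5,6,7,12,13,14,15,20,21,22,23,28,29,30,31): 0⊕1⊕0⊕0⊕1⊕1⊕1⊕0⊕1⊕0⊕0⊕0⊕0⊕0⊕0⊕0 = 1
s8 (pos 8,9,10,11,12,13,14,15,24,25,26,27,28,29,30,31): 0⊕0⊕1⊕1⊕1⊕1⊕1⊕0⊕1⊕0⊕1⊕1⊕0⊕0⊕0⊕0 = 0
s16 (pos 16,17,18,19,20,21,22,23,24,25,26,27,28,29,30,31): 0⊕0⊕0⊕0⊕1⊕0⊕0⊕0⊕1⊕0⊕1⊕1⊕0⊕0⊕0⊕0 = 0
Syndrome s16…s1 = 00100 → error at position 4.
Flip position 4: 1010100001111100000100010110000 → 1011100001111100000100010110000

1011100001111100000100010110000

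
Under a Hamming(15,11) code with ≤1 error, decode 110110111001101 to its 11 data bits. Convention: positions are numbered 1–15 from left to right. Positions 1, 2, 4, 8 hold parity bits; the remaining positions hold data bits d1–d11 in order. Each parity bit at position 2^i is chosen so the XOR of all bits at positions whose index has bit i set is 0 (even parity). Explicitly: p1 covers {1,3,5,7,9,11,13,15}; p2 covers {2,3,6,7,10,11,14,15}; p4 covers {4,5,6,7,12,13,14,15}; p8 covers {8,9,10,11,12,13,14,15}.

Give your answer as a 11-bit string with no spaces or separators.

01011101101

s1 (pos 1,3,5,7,9,11,13,15): 1⊕0⊕1⊕1⊕1⊕0⊕1⊕1 = 0
s2 (pos 2,3,6,7,10,11,14,15): 1⊕0⊕0⊕1⊕0⊕0⊕0⊕1 = 1
s4 (pos 4,5,6,7,12,13,14,15): 1⊕1⊕0⊕1⊕1⊕1⊕0⊕1 = 0
s8 (pos 8,9,10,11,12,13,14,15): 1⊕1⊕0⊕0⊕1⊕1⊕0⊕1 = 1
Syndrome s8…s1 = 1010 → error at position 10.
Flip position 10: 110110111001101 → 110110111101101
Read data bits from positions 3,5,6,7,9,10,11,12,13,14,15: 01011101101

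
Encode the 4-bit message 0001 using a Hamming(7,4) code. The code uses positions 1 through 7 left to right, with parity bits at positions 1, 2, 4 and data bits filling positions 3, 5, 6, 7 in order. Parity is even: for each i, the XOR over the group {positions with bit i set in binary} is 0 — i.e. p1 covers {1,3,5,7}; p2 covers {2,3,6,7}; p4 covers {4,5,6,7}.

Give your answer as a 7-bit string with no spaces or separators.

1101001

Place data at non-parity positions: p1 p2 0 p4 0 0 1
p1 (pos 1,3,5,7): XOR of data positions = 0⊕0⊕1 = 1
p2 (pos 2,3,6,7): XOR of data positions = 0⊕0⊕1 = 1
p4 (pos 4,5,6,7): XOR of data positions = 0⊕0⊕1 = 1
Codeword: 1101001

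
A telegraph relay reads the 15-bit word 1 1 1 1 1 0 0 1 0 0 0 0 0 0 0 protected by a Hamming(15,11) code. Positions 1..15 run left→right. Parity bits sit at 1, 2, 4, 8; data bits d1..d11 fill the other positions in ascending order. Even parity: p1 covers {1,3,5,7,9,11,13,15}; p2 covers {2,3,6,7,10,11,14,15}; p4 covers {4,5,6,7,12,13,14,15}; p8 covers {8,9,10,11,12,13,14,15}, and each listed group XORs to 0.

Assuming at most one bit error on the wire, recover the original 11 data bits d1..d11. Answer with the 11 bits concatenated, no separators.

s1 (pos 1,3,5,7,9,11,13,15): 1⊕1⊕1⊕0⊕0⊕0⊕0⊕0 = 1
s2 (pos 2,3,6,7,10,11,14,15): 1⊕1⊕0⊕0⊕0⊕0⊕0⊕0 = 0
s4 (pos 4,5,6,7,12,13,14,15): 1⊕1⊕0⊕0⊕0⊕0⊕0⊕0 = 0
s8 (pos 8,9,10,11,12,13,14,15): 1⊕0⊕0⊕0⊕0⊕0⊕0⊕0 = 1
Syndrome s8…s1 = 1001 → error at position 9.
Flip position 9: 111110010000000 → 111110011000000
Read data bits from positions 3,5,6,7,9,10,11,12,13,14,15: 11001000000

11001000000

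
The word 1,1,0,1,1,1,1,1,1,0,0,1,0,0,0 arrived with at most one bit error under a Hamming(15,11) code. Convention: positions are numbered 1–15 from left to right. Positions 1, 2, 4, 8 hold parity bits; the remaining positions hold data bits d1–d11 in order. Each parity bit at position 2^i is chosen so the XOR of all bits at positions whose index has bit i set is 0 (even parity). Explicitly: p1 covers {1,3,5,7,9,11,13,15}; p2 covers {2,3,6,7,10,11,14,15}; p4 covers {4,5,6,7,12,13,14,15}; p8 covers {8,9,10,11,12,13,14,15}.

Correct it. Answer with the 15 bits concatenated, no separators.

110111111001010

s1 (pos 1,3,5,7,9,11,13,15): 1⊕0⊕1⊕1⊕1⊕0⊕0⊕0 = 0
s2 (pos 2,3,6,7,10,11,14,15): 1⊕0⊕1⊕1⊕0⊕0⊕0⊕0 = 1
s4 (pos 4,5,6,7,12,13,14,15): 1⊕1⊕1⊕1⊕1⊕0⊕0⊕0 = 1
s8 (pos 8,9,10,11,12,13,14,15): 1⊕1⊕0⊕0⊕1⊕0⊕0⊕0 = 1
Syndrome s8…s1 = 1110 → error at position 14.
Flip position 14: 110111111001000 → 110111111001010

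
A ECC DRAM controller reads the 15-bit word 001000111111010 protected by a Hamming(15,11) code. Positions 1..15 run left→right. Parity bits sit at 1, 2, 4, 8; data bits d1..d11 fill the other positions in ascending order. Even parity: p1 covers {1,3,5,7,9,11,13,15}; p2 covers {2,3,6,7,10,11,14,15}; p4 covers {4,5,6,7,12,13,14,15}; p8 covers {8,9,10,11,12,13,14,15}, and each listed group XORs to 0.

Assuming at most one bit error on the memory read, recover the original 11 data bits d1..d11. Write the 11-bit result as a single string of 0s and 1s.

s1 (pos 1,3,5,7,9,11,13,15): 0⊕1⊕0⊕1⊕1⊕1⊕0⊕0 = 0
s2 (pos 2,3,6,7,10,11,14,15): 0⊕1⊕0⊕1⊕1⊕1⊕1⊕0 = 1
s4 (pos 4,5,6,7,12,13,14,15): 0⊕0⊕0⊕1⊕1⊕0⊕1⊕0 = 1
s8 (pos 8,9,10,11,12,13,14,15): 1⊕1⊕1⊕1⊕1⊕0⊕1⊕0 = 0
Syndrome s8…s1 = 0110 → error at position 6.
Flip position 6: 001000111111010 → 001001111111010
Read data bits from positions 3,5,6,7,9,10,11,12,13,14,15: 10111111010

10111111010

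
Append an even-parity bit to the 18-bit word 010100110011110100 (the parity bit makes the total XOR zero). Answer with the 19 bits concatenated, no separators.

0101001100111101001

XOR of the 18 data bits: 0⊕1⊕0⊕1⊕0⊕0⊕1⊕1⊕0⊕0⊕1⊕1⊕1⊕1⊕0⊕1⊕0⊕0 = 1
Parity bit = 1 (so all 19 bits XOR to 0).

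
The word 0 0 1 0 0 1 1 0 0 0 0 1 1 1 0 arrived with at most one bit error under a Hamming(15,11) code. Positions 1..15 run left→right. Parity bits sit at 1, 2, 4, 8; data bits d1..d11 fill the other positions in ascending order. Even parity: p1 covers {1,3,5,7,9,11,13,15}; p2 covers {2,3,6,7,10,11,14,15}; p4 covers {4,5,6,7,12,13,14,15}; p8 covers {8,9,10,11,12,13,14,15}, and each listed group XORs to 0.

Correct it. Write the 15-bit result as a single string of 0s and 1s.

001001100001010

s1 (pos 1,3,5,7,9,11,13,15): 0⊕1⊕0⊕1⊕0⊕0⊕1⊕0 = 1
s2 (pos 2,3,6,7,10,11,14,15): 0⊕1⊕1⊕1⊕0⊕0⊕1⊕0 = 0
s4 (pos 4,5,6,7,12,13,14,15): 0⊕0⊕1⊕1⊕1⊕1⊕1⊕0 = 1
s8 (pos 8,9,10,11,12,13,14,15): 0⊕0⊕0⊕0⊕1⊕1⊕1⊕0 = 1
Syndrome s8…s1 = 1101 → error at position 13.
Flip position 13: 001001100001110 → 001001100001010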